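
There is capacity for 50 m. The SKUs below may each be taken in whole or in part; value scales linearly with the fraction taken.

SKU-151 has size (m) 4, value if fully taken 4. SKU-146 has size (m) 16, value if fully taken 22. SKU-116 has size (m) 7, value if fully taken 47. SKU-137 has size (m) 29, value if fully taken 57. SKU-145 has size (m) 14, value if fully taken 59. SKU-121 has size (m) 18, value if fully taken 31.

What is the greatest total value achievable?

163

Rank by value-to-size ratio: SKU-116 47/7≈6.71, SKU-145 59/14≈4.21, SKU-137 57/29≈1.97, SKU-121 31/18≈1.72, SKU-146 22/16≈1.38, SKU-151 4/4≈1.
All 7 m of SKU-116 fit (value 47) → 43 remain.
All 14 m of SKU-145 fit (value 59) → 29 remain.
All 29 m of SKU-137 fit (value 57) → 0 remain.
Total value = 163.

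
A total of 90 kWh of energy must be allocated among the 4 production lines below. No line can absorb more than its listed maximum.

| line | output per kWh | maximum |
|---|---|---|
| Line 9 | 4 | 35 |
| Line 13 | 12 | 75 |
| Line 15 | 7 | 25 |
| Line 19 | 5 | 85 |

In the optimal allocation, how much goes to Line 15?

15

Highest output per kWh first: Line 13 12 > Line 15 7 > Line 19 5 > Line 9 4.
Line 13: +75 to 75 (cap) — 15 left.
Line 15 has room for 25 but only 15 remain, so it gets 15.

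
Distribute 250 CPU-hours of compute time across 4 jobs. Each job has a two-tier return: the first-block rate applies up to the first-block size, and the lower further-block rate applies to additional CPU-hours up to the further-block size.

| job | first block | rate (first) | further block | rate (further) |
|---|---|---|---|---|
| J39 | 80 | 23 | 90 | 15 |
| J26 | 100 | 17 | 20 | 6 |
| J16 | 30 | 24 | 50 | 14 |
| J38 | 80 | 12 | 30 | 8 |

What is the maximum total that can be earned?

4860

Treat each block as its own option and order by rate: J16/first 24 > J39/first 23 > J26/first 17 > J39/second 15 > J16/second 14 > J38/first 12 > J38/second 8 > J26/second 6.
J16 first at 24: fill all 30 ; 220 left.
J39/first (23): +80 ; 140 left.
Fill J26 first block (100 at 17) ; 40 left.
40 remain; put them into J39 second at 15.
Total = 24×30 + 23×80 + 17×100 + 15×40 = 4860.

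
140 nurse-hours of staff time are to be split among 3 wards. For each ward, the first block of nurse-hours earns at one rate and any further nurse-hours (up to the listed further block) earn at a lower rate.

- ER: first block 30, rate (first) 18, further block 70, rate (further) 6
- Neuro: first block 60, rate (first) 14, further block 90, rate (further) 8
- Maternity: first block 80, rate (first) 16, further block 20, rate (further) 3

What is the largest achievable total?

2240

Treat each block as its own option and order by rate: ER/first 18 > Maternity/first 16 > Neuro/first 14 > Neuro/second 8 > ER/second 6 > Maternity/second 3.
ER first at 18: fill all 30 ; 110 left.
Fill Maternity first block (80 at 16) ; 30 left.
30 remain; put them into Neuro first at 14.
Total = 18×30 + 16×80 + 14×30 = 2240.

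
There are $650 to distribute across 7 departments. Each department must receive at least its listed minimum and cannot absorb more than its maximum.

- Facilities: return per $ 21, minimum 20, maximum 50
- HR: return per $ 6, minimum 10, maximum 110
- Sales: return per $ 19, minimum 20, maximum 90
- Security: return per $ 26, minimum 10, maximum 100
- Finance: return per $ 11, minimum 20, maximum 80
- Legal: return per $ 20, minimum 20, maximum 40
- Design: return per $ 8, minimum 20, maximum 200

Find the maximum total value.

Meeting every minimum uses 20+10+20+10+20+20+20 = 120 $, leaving 530.
Rank by return per $: Security 26 > Facilities 21 > Legal 20 > Sales 19 > Finance 11 > Design 8 > HR 6.
Give Security 90 more to hit its cap of 100 → 440 left.
Facilities: +30 to 50 (cap) → 410 left.
Legal: +20 to 40 (cap) → 390 left.
Sales: +70 to 90 (cap) → 320 left.
Finance: +60 to 80 (cap) → 260 left.
Design takes 180 more to reach its cap of 200 → 80 left.
HR: +80 (room for 100) → 90. Pool exhausted.
Total = 21×50 + 6×90 + 19×90 + 26×100 + 11×80 + 20×40 + 8×200 = 9180.

9180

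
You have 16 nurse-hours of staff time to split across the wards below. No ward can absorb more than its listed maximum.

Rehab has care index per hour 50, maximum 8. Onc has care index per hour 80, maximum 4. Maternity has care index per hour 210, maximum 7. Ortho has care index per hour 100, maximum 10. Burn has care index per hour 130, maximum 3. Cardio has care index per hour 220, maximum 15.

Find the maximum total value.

Rank by care index per hour: Cardio 220 > Maternity 210 > Burn 130 > Ortho 100 > Onc 80 > Rehab 50.
Give Cardio 15 to hit its cap of 15 ; 1 left.
Only 1 left; Maternity takes them to reach 1.
Total = 210×1 + 220×15 = 3510.

3510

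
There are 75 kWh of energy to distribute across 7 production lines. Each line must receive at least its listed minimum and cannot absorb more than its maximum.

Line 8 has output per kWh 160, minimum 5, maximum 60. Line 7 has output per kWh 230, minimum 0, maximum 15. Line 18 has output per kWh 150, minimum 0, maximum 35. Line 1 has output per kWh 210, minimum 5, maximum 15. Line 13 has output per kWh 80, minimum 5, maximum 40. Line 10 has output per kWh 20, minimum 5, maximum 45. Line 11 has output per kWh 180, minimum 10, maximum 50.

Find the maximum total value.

13300

Meeting every minimum uses 5+0+0+5+5+5+10 = 30 kWh, leaving 45.
Order the production lines by output per kWh: Line 7 230 > Line 1 210 > Line 11 180 > Line 8 160 > Line 18 150 > Line 13 80 > Line 10 20.
Line 7: +15 to 15 (cap) ; 30 left.
Line 1: +10 to 15 (cap) ; 20 left.
Line 11: +20 (room for 40) → 30. Pool exhausted.
Total = 160×5 + 230×15 + 210×15 + 80×5 + 20×5 + 180×30 = 13300.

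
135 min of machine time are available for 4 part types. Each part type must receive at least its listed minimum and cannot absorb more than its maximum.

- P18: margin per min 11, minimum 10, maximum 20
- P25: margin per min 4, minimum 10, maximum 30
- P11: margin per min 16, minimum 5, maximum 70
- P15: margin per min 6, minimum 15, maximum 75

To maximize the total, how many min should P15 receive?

35

Meeting every minimum uses 10+10+5+15 = 40 min, leaving 95.
Rank by margin per min: P11 16 > P18 11 > P15 6 > P25 4.
Give P11 65 more to hit its cap of 70 ; 30 left.
P18: +10 to 20 (cap) ; 20 left.
P15: +20 (room for 60) → 35. Pool exhausted.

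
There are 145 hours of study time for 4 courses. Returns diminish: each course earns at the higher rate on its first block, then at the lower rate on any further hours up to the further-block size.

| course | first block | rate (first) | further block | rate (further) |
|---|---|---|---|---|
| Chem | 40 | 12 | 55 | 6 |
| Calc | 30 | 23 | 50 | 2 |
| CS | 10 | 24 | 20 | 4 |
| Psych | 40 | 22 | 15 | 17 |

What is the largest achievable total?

2605

Treat each block as its own option and order by rate: CS/T1 24 > Calc/T1 23 > Psych/T1 22 > Psych/T2 17 > Chem/T1 12 > Chem/T2 6 > CS/T2 4 > Calc/T2 2.
CS T1 at 24: fill all 10 → 135 left.
Fill Calc T1 block (30 at 23) → 105 left.
Psych/T1 (22): +40 → 65 left.
Psych/T2 (17): +15 → 50 left.
Fill Chem T1 block (40 at 12) → 10 left.
Chem T2 at 6: only 10 left, fill 10.
Total = 24×10 + 23×30 + 22×40 + 17×15 + 12×40 + 6×10 = 2605.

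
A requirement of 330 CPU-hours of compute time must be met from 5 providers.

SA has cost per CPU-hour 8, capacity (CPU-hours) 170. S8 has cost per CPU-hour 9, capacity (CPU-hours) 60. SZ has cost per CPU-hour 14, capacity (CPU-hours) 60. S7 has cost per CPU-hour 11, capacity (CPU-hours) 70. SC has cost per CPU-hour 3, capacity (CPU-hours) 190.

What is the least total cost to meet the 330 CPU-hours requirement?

1690

Use providers in increasing cost order.
Take 190 from SC at 3 — need 140 more.
SA (8): take the remaining 140 — done.
S8, S7, SZ: unused.
Cost = 190×3 + 140×8 = 1690.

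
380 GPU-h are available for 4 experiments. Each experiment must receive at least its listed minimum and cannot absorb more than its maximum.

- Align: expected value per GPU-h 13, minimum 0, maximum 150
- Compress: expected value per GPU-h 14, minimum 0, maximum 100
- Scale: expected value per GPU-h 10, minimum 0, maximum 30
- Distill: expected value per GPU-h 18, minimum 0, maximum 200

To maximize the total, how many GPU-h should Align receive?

80

Meeting every minimum uses 0+0+0+0 = 0 GPU-h, leaving 380.
Highest expected value per GPU-h first: Distill 18 > Compress 14 > Align 13 > Scale 10.
Distill takes 200 more to reach its cap of 200 ; 180 left.
Compress takes 100 more to reach its cap of 100 ; 80 left.
Align: +80 (room for 150) → 80. Pool exhausted.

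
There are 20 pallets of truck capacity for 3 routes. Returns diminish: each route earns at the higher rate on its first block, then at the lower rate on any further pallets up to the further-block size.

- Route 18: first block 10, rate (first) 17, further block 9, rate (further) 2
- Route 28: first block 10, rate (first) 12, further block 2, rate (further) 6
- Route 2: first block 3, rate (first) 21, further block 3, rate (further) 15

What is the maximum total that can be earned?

326

Order all 6 blocks by rate: Route 2/first 21 > Route 18/first 17 > Route 2/second 15 > Route 28/first 12 > Route 28/second 6 > Route 18/second 2.
Route 2/first (21): +3 ; 17 left.
Route 18/first (17): +10 ; 7 left.
Route 2 second at 15: fill all 3 ; 4 left.
4 remain; put them into Route 28 first at 12.
Total = 21×3 + 17×10 + 15×3 + 12×4 = 326.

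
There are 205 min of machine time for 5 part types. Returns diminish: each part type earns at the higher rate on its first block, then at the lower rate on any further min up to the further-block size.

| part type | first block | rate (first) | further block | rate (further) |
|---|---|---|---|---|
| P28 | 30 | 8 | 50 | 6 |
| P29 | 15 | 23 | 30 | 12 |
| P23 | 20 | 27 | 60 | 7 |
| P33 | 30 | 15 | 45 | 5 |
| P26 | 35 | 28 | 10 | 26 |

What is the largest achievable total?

Order all 10 blocks by rate: P26/first 28 > P23/first 27 > P26/second 26 > P29/first 23 > P33/first 15 > P29/second 12 > P28/first 8 > P23/second 7 > P28/second 6 > P33/second 5.
P26 first at 28: fill all 35 ; 170 left.
P23 first at 27: fill all 20 ; 150 left.
Fill P26 second block (10 at 26) ; 140 left.
P29/first (23): +15 ; 125 left.
P33/first (15): +30 ; 95 left.
P29/second (12): +30 ; 65 left.
P28/first (8): +30 ; 35 left.
35 remain; put them into P23 second at 7.
Total = 28×35 + 27×20 + 26×10 + 23×15 + 15×30 + 12×30 + 8×30 + 7×35 = 3420.

3420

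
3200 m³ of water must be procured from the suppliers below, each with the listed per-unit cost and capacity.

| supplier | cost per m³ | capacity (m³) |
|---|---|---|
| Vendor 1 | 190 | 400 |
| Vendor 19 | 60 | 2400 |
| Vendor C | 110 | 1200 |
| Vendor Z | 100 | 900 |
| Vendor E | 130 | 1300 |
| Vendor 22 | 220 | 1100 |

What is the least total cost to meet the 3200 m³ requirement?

Cheapest first:
Take 2400 from Vendor 19 at 60 ; need 800 more.
Vendor Z (100): take the remaining 800 ; done.
Vendor C, Vendor E, Vendor 1, Vendor 22: unused.
Cost = 2400×60 + 800×100 = 224000.

224000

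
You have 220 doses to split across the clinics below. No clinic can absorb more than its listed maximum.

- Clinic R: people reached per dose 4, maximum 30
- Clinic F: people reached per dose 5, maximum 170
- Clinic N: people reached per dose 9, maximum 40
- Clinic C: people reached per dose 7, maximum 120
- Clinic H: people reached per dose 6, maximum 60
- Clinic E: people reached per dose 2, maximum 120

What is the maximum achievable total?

Order the clinics by people reached per dose: Clinic N 9 > Clinic C 7 > Clinic H 6 > Clinic F 5 > Clinic R 4 > Clinic E 2.
Clinic N takes 40 to reach its cap of 40 — 180 left.
Clinic C takes 120 to reach its cap of 120 — 60 left.
Clinic H: +60 to 60 (cap) — 0 left.
Total = 9×40 + 7×120 + 6×60 = 1560.

1560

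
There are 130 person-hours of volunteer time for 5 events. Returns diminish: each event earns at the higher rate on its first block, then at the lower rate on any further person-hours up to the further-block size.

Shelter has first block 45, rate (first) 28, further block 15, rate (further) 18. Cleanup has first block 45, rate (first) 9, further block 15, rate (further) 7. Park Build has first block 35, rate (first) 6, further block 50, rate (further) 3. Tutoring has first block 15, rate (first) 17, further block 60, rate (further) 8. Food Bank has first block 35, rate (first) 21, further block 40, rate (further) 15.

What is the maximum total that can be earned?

2820

Order all 10 blocks by rate: Shelter/tier1 28 > Food Bank/tier1 21 > Shelter/tier2 18 > Tutoring/tier1 17 > Food Bank/tier2 15 > Cleanup/tier1 9 > Tutoring/tier2 8 > Cleanup/tier2 7 > Park Build/tier1 6 > Park Build/tier2 3.
Shelter/tier1 (28): +45 → 85 left.
Fill Food Bank tier1 block (35 at 21) → 50 left.
Shelter/tier2 (18): +15 → 35 left.
Fill Tutoring tier1 block (15 at 17) → 20 left.
Food Bank tier2 at 15: only 20 left, fill 20.
Total = 28×45 + 21×35 + 18×15 + 17×15 + 15×20 = 2820.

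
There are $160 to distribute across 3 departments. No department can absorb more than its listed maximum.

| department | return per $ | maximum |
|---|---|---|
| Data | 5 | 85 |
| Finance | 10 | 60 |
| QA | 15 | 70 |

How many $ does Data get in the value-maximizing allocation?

30

Highest return per $ first: QA 15 > Finance 10 > Data 5.
QA: +70 to 70 (cap) → 90 left.
Finance: +60 to 60 (cap) → 30 left.
Data: +30 (room for 85) → 30. Pool exhausted.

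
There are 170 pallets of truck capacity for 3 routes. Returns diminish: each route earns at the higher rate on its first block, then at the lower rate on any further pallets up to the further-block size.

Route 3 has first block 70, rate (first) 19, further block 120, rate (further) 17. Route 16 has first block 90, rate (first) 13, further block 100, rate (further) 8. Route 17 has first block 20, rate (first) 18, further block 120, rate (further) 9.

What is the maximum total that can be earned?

3050

Order all 6 blocks by rate: Route 3/first 19 > Route 17/first 18 > Route 3/second 17 > Route 16/first 13 > Route 17/second 9 > Route 16/second 8.
Route 3/first (19): +70 — 100 left.
Route 17 first at 18: fill all 20 — 80 left.
Route 3/second: +80 of 120 at 17; pool empty.
Total = 19×70 + 18×20 + 17×80 = 3050.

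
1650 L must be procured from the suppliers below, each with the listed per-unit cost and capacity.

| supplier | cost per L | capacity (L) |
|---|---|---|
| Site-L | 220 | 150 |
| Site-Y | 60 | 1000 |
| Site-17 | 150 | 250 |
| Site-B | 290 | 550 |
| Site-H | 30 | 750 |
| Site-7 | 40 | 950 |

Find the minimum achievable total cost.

58500

Fill from the cheapest supplier first.
Site-H (30): use full 750 — 900 L to go.
Take 900 from Site-7 at 40 to finish.
Site-Y, Site-17, Site-L, Site-B: unused.
Cost = 750×30 + 900×40 = 58500.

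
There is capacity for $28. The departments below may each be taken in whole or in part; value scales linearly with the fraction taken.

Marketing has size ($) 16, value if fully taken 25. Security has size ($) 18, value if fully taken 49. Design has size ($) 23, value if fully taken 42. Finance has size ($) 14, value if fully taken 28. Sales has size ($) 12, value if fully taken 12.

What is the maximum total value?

69

Best value per unit of size first: Security 49/18≈2.72, Finance 28/14≈2, Design 42/23≈1.83, Marketing 25/16≈1.56, Sales 12/12≈1.
Security: take in full, 18 $ for value 49 ; 10 left.
10 $ left: a 10/14 share of Finance gives 28×10/14 = 20.
Total value = 69.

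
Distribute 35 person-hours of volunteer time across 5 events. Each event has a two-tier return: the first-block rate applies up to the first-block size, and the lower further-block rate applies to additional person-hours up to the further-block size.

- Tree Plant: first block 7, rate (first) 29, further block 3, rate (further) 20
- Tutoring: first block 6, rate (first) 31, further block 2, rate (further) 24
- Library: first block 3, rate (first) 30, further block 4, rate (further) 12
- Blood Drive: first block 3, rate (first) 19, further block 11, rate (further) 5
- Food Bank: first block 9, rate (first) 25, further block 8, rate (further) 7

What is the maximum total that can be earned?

Rank every tier by rate: Tutoring/tier1 31 > Library/tier1 30 > Tree Plant/tier1 29 > Food Bank/tier1 25 > Tutoring/tier2 24 > Tree Plant/tier2 20 > Blood Drive/tier1 19 > Library/tier2 12 > Food Bank/tier2 7 > Blood Drive/tier2 5.
Tutoring tier1 at 31: fill all 6 — 29 left.
Fill Library tier1 block (3 at 30) — 26 left.
Tree Plant/tier1 (29): +7 — 19 left.
Food Bank tier1 at 25: fill all 9 — 10 left.
Fill Tutoring tier2 block (2 at 24) — 8 left.
Fill Tree Plant tier2 block (3 at 20) — 5 left.
Blood Drive tier1 at 19: fill all 3 — 2 left.
Library tier2 at 12: only 2 left, fill 2.
Total = 31×6 + 30×3 + 29×7 + 25×9 + 24×2 + 20×3 + 19×3 + 12×2 = 893.

893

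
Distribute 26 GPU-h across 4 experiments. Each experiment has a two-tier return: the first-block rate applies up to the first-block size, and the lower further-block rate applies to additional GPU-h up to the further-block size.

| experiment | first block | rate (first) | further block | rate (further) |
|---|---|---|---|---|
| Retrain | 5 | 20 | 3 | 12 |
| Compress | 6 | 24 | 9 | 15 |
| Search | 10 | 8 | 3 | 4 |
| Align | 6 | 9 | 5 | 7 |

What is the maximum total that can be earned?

442

Order all 8 blocks by rate: Compress/T1 24 > Retrain/T1 20 > Compress/T2 15 > Retrain/T2 12 > Align/T1 9 > Search/T1 8 > Align/T2 7 > Search/T2 4.
Compress/T1 (24): +6 → 20 left.
Retrain T1 at 20: fill all 5 → 15 left.
Compress/T2 (15): +9 → 6 left.
Fill Retrain T2 block (3 at 12) → 3 left.
Align T1 at 9: only 3 left, fill 3.
Total = 24×6 + 20×5 + 15×9 + 12×3 + 9×3 = 442.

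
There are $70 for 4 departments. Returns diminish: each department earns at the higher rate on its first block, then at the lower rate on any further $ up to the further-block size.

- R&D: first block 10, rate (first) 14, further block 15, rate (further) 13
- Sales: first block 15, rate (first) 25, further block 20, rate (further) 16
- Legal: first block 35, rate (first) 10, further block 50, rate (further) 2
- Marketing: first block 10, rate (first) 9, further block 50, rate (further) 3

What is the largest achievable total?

1130

Treat each block as its own option and order by rate: Sales/first 25 > Sales/second 16 > R&D/first 14 > R&D/second 13 > Legal/first 10 > Marketing/first 9 > Marketing/second 3 > Legal/second 2.
Sales first at 25: fill all 15 — 55 left.
Fill Sales second block (20 at 16) — 35 left.
Fill R&D first block (10 at 14) — 25 left.
R&D/second (13): +15 — 10 left.
Legal/first: +10 of 35 at 10; pool empty.
Total = 25×15 + 16×20 + 14×10 + 13×15 + 10×10 = 1130.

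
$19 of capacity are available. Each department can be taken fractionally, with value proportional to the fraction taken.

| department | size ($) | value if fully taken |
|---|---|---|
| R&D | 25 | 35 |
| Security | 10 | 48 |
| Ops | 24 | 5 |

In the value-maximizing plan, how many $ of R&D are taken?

Best value per unit of size first: Security 48/10≈4.8, R&D 35/25≈1.4, Ops 5/24≈0.208.
Take all of Security (10 $, value 48) → 9 $ left.
9 $ left: a 9/25 share of R&D gives 35×9/25 = 12.6.

9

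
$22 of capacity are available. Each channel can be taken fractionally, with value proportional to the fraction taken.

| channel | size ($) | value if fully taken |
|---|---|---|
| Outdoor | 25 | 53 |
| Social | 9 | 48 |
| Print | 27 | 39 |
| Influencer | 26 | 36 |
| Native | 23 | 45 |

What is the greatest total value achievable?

75.56

Rank by value-to-size ratio: Social 48/9≈5.33, Outdoor 53/25≈2.12, Native 45/23≈1.96, Print 39/27≈1.44, Influencer 36/26≈1.38.
Social: take in full, 9 $ for value 48 → 13 left.
Fill the last 13 $ with part of Outdoor: 13/25 of it earns 27.56.
Total value = 75.56.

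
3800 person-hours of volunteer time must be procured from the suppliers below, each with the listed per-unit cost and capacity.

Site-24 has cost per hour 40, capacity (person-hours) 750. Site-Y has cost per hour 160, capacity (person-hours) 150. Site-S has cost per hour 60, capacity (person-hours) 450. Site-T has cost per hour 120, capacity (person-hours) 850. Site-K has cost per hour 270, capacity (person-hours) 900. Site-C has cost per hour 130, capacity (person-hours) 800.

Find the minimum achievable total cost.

503000

Fill from the cheapest supplier first.
Take 750 from Site-24 at 40 — need 3050 more.
Site-S at 60: take all 450 person-hours — 2600 still needed.
Site-T (120): use full 850 — 1750 person-hours to go.
Site-C (130): use full 800 — 950 person-hours to go.
Take 150 from Site-Y at 160 — need 800 more.
Take 800 from Site-K at 270 to finish.
Cost = 750×40 + 450×60 + 850×120 + 800×130 + 150×160 + 800×270 = 503000.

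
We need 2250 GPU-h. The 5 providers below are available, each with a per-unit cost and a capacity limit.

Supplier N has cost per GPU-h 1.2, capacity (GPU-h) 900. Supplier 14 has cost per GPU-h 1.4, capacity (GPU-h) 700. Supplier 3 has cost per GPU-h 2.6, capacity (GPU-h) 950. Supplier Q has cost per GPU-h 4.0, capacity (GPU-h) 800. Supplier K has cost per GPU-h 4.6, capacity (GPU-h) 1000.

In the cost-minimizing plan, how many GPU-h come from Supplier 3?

650

Cheapest first:
Supplier N (1.2): use full 900 — 1350 GPU-h to go.
Supplier 14 at 1.4: take all 700 GPU-h — 650 still needed.
Supplier 3 at 2.6: take 650 of its 950 — requirement met.
Supplier Q, Supplier K: unused.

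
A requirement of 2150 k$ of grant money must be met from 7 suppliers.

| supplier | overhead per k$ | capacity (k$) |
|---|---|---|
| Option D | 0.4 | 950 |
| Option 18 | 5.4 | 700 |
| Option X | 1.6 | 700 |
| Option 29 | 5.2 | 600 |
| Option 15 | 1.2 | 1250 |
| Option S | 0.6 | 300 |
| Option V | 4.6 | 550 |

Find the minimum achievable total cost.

Use suppliers in increasing cost order.
Option D at 0.4: take all 950 k$ — 1200 still needed.
Option S at 0.6: take all 300 k$ — 900 still needed.
Option 15 (1.2): take the remaining 900 — done.
Option X, Option V, Option 29, Option 18: unused.
Cost = 950×0.4 + 300×0.6 + 900×1.2 = 1640.

1640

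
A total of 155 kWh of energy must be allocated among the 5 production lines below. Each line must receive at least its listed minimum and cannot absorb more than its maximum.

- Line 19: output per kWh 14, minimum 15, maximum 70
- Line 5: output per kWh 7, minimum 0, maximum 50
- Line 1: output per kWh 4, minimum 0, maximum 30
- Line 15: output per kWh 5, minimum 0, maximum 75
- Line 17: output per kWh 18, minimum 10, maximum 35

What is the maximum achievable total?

1960

Meeting every minimum uses 15+0+0+0+10 = 25 kWh, leaving 130.
Order the production lines by output per kWh: Line 17 18 > Line 19 14 > Line 5 7 > Line 15 5 > Line 1 4.
Line 17: +25 to 35 (cap) → 105 left.
Line 19: +55 to 70 (cap) → 50 left.
Line 5 takes 50 more to reach its cap of 50 → 0 left.
Total = 14×70 + 7×50 + 18×35 = 1960.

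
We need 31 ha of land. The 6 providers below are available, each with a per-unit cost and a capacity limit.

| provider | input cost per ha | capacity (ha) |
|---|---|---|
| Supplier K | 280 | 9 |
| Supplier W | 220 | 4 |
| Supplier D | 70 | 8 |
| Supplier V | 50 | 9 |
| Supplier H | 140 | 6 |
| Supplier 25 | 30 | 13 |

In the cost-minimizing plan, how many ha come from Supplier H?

Use providers in increasing cost order.
Supplier 25 (30): use full 13 — 18 ha to go.
Supplier V (50): use full 9 — 9 ha to go.
Supplier D (70): use full 8 — 1 ha to go.
Take 1 from Supplier H at 140 to finish.
Supplier W, Supplier K: unused.

1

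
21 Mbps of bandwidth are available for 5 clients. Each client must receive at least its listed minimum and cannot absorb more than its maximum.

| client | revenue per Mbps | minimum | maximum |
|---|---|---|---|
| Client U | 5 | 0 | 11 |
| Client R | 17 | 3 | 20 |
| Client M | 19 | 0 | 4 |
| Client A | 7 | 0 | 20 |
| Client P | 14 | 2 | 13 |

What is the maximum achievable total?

Meeting every minimum uses 0+3+0+0+2 = 5 Mbps, leaving 16.
Rank by revenue per Mbps: Client M 19 > Client R 17 > Client P 14 > Client A 7 > Client U 5.
Give Client M 4 more to hit its cap of 4 ; 12 left.
Client R: +12 (room for 17) → 15. Pool exhausted.
Total = 17×15 + 19×4 + 14×2 = 359.

359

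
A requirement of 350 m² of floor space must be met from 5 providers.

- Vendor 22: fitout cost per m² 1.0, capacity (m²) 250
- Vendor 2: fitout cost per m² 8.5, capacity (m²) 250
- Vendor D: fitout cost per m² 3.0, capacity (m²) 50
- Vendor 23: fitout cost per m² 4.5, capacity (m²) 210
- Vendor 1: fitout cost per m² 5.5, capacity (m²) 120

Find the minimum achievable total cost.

625

Fill from the cheapest provider first.
Vendor 22 at 1.0: take all 250 m² ; 100 still needed.
Vendor D (3.0): use full 50 ; 50 m² to go.
Vendor 23 at 4.5: take 50 of its 210 ; requirement met.
Vendor 1, Vendor 2: unused.
Cost = 250×1.0 + 50×3.0 + 50×4.5 = 625.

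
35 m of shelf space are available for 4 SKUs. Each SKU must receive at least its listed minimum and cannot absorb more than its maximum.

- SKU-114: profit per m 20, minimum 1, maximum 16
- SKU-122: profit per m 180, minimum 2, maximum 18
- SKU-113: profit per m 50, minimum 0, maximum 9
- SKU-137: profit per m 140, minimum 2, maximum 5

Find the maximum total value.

Meeting every minimum uses 1+2+0+2 = 5 m, leaving 30.
Order the SKUs by profit per m: SKU-122 180 > SKU-137 140 > SKU-113 50 > SKU-114 20.
SKU-122 takes 16 more to reach its cap of 18 → 14 left.
SKU-137 takes 3 more to reach its cap of 5 → 11 left.
SKU-113 takes 9 more to reach its cap of 9 → 2 left.
SKU-114: +2 (room for 15) → 3. Pool exhausted.
Total = 20×3 + 180×18 + 50×9 + 140×5 = 4450.

4450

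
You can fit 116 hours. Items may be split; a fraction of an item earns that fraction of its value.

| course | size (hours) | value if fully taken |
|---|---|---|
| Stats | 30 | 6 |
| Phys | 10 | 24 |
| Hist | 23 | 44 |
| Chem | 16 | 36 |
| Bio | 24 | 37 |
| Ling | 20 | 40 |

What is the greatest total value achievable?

Best value per unit of size first: Phys 24/10≈2.4, Chem 36/16≈2.25, Ling 40/20≈2, Hist 44/23≈1.91, Bio 37/24≈1.54, Stats 6/30≈0.2.
Phys: take in full, 10 hours for value 24 → 106 left.
All 16 hours of Chem fit (value 36) → 90 remain.
Ling: take in full, 20 hours for value 40 → 70 left.
Hist: take in full, 23 hours for value 44 → 47 left.
Bio: take in full, 24 hours for value 37 → 23 left.
Fill the last 23 hours with part of Stats: 23/30 of it earns 4.6.
Total value = 185.6.

185.6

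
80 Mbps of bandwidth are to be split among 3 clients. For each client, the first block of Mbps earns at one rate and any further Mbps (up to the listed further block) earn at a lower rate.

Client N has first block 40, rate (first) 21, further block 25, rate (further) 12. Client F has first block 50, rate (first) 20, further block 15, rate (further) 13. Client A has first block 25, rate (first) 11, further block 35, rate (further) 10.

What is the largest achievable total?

Treat each block as its own option and order by rate: Client N/tier1 21 > Client F/tier1 20 > Client F/tier2 13 > Client N/tier2 12 > Client A/tier1 11 > Client A/tier2 10.
Client N/tier1 (21): +40 → 40 left.
40 remain; put them into Client F tier1 at 20.
Total = 21×40 + 20×40 = 1640.

1640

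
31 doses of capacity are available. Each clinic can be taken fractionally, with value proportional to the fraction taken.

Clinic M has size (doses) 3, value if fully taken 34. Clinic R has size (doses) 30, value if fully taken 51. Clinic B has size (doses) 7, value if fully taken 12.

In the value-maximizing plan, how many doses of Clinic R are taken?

21

Rank by value-to-size ratio: Clinic M 34/3≈11.3, Clinic B 12/7≈1.71, Clinic R 51/30≈1.7.
All 3 doses of Clinic M fit (value 34) → 28 remain.
Take all of Clinic B (7 doses, value 12) → 21 doses left.
Only 21 doses remain; take 21/30 of Clinic R for value 51×21/30 = 35.7.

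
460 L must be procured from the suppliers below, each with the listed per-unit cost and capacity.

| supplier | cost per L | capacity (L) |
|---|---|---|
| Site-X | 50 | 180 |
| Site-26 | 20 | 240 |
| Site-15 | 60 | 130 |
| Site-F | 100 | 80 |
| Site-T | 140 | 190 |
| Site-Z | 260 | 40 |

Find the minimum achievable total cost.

16200

Use suppliers in increasing cost order.
Site-26 at 20: take all 240 L ; 220 still needed.
Site-X at 50: take all 180 L ; 40 still needed.
Take 40 from Site-15 at 60 to finish.
Site-F, Site-T, Site-Z: unused.
Cost = 240×20 + 180×50 + 40×60 = 16200.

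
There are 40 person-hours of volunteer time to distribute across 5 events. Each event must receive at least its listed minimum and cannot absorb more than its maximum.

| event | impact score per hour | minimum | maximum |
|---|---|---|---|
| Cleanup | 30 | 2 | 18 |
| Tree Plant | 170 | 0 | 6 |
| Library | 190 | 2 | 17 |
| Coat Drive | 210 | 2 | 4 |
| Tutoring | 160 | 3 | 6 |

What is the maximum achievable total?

6260

Meeting every minimum uses 2+0+2+2+3 = 9 person-hours, leaving 31.
Order the events by impact score per hour: Coat Drive 210 > Library 190 > Tree Plant 170 > Tutoring 160 > Cleanup 30.
Give Coat Drive 2 more to hit its cap of 4 — 29 left.
Library takes 15 more to reach its cap of 17 — 14 left.
Tree Plant takes 6 more to reach its cap of 6 — 8 left.
Tutoring takes 3 more to reach its cap of 6 — 5 left.
Cleanup has room for 16 more but only 5 remain, so it gets 7.
Total = 30×7 + 170×6 + 190×17 + 210×4 + 160×6 = 6260.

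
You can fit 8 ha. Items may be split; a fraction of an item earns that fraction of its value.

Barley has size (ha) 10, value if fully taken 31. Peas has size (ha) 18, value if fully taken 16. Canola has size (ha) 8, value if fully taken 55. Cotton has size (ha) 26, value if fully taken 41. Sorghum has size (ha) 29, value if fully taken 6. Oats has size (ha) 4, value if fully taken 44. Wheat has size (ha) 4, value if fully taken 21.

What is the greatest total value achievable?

71.5

Rank by value-to-size ratio: Oats 44/4≈11, Canola 55/8≈6.88, Wheat 21/4≈5.25, Barley 31/10≈3.1, Cotton 41/26≈1.58, Peas 16/18≈0.889, Sorghum 6/29≈0.207.
Oats: take in full, 4 ha for value 44 — 4 left.
Only 4 ha remain; take 4/8 of Canola for value 55×4/8 = 27.5.
Total value = 71.5.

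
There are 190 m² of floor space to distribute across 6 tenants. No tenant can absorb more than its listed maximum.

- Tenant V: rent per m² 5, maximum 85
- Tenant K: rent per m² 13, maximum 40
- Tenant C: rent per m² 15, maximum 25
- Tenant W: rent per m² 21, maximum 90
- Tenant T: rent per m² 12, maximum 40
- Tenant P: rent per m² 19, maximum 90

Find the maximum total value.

Order the tenants by rent per m²: Tenant W 21 > Tenant P 19 > Tenant C 15 > Tenant K 13 > Tenant T 12 > Tenant V 5.
Give Tenant W 90 to hit its cap of 90 → 100 left.
Tenant P takes 90 to reach its cap of 90 → 10 left.
Only 10 left; Tenant C takes them to reach 10.
Total = 15×10 + 21×90 + 19×90 = 3750.

3750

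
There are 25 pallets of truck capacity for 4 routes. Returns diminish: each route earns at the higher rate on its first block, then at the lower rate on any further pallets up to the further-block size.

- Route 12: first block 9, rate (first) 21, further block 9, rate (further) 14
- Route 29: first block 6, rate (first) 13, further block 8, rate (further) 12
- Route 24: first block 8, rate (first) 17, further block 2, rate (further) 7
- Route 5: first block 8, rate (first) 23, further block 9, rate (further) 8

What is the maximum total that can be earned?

Rank every tier by rate: Route 5/T1 23 > Route 12/T1 21 > Route 24/T1 17 > Route 12/T2 14 > Route 29/T1 13 > Route 29/T2 12 > Route 5/T2 8 > Route 24/T2 7.
Fill Route 5 T1 block (8 at 23) → 17 left.
Route 12/T1 (21): +9 → 8 left.
Route 24/T1 (17): +8 → 0 left.
Total = 23×8 + 21×9 + 17×8 = 509.

509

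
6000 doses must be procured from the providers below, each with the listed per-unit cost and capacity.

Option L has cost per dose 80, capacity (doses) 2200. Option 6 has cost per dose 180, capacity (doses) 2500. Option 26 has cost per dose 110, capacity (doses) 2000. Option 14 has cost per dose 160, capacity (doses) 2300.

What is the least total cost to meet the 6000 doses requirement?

Use providers in increasing cost order.
Take 2200 from Option L at 80 — need 3800 more.
Take 2000 from Option 26 at 110 — need 1800 more.
Option 14 (160): take the remaining 1800 — done.
Option 6: unused.
Cost = 2200×80 + 2000×110 + 1800×160 = 684000.

684000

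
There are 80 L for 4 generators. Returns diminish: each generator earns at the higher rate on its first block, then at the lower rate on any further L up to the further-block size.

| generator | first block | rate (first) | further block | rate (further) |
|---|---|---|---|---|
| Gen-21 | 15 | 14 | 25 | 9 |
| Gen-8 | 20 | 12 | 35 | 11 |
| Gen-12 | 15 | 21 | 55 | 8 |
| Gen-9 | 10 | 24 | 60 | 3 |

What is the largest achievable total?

Treat each block as its own option and order by rate: Gen-9/tier1 24 > Gen-12/tier1 21 > Gen-21/tier1 14 > Gen-8/tier1 12 > Gen-8/tier2 11 > Gen-21/tier2 9 > Gen-12/tier2 8 > Gen-9/tier2 3.
Fill Gen-9 tier1 block (10 at 24) → 70 left.
Fill Gen-12 tier1 block (15 at 21) → 55 left.
Gen-21 tier1 at 14: fill all 15 → 40 left.
Fill Gen-8 tier1 block (20 at 12) → 20 left.
Gen-8 tier2 at 11: only 20 left, fill 20.
Total = 24×10 + 21×15 + 14×15 + 12×20 + 11×20 = 1225.

1225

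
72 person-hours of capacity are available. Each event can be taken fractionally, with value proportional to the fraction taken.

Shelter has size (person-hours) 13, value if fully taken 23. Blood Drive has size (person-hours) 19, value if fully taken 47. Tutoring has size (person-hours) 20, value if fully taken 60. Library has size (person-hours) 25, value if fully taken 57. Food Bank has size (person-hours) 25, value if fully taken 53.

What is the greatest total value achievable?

180.96

Best value per unit of size first: Tutoring 60/20≈3, Blood Drive 47/19≈2.47, Library 57/25≈2.28, Food Bank 53/25≈2.12, Shelter 23/13≈1.77.
Take all of Tutoring (20 person-hours, value 60) — 52 person-hours left.
All 19 person-hours of Blood Drive fit (value 47) — 33 remain.
Take all of Library (25 person-hours, value 57) — 8 person-hours left.
Fill the last 8 person-hours with part of Food Bank: 8/25 of it earns 16.96.
Total value = 180.96.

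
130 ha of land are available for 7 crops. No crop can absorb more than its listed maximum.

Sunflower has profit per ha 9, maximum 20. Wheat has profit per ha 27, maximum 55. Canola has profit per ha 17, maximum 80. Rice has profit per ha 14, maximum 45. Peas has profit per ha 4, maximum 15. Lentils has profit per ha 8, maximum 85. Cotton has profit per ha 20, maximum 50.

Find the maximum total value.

2910

Highest profit per ha first: Wheat 27 > Cotton 20 > Canola 17 > Rice 14 > Sunflower 9 > Lentils 8 > Peas 4.
Wheat takes 55 to reach its cap of 55 ; 75 left.
Cotton: +50 to 50 (cap) ; 25 left.
Only 25 left; Canola takes them to reach 25.
Total = 27×55 + 17×25 + 20×50 = 2910.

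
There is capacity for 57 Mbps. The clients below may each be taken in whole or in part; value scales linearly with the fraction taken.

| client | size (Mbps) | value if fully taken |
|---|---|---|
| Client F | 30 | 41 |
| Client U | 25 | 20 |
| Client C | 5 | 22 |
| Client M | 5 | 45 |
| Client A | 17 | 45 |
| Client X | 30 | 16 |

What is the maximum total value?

Sort by value density: Client M 45/5≈9, Client C 22/5≈4.4, Client A 45/17≈2.65, Client F 41/30≈1.37, Client U 20/25≈0.8, Client X 16/30≈0.533.
Client M: take in full, 5 Mbps for value 45 — 52 left.
Client C: take in full, 5 Mbps for value 22 — 47 left.
Take all of Client A (17 Mbps, value 45) — 30 Mbps left.
All 30 Mbps of Client F fit (value 41) — 0 remain.
Total value = 153.

153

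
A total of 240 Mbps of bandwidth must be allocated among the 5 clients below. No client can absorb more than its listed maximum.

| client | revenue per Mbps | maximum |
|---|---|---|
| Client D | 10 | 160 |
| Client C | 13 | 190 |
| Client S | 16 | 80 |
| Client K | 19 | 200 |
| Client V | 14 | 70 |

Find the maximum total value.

Order the clients by revenue per Mbps: Client K 19 > Client S 16 > Client V 14 > Client C 13 > Client D 10.
Client K: +200 to 200 (cap) → 40 left.
Only 40 left; Client S takes them to reach 40.
Total = 16×40 + 19×200 = 4440.

4440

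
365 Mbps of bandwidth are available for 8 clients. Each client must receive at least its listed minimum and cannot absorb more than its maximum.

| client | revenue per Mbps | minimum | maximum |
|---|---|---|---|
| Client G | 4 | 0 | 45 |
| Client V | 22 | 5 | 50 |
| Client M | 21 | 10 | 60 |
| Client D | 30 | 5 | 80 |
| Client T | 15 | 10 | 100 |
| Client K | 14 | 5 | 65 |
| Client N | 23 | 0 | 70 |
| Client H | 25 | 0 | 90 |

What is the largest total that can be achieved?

8840

Meeting every minimum uses 0+5+10+5+10+5+0+0 = 35 Mbps, leaving 330.
Highest revenue per Mbps first: Client D 30 > Client H 25 > Client N 23 > Client V 22 > Client M 21 > Client T 15 > Client K 14 > Client G 4.
Client D: +75 to 80 (cap) — 255 left.
Give Client H 90 more to hit its cap of 90 — 165 left.
Client N: +70 to 70 (cap) — 95 left.
Client V: +45 to 50 (cap) — 50 left.
Client M: +50 to 60 (cap) — 0 left.
Total = 22×50 + 21×60 + 30×80 + 15×10 + 14×5 + 23×70 + 25×90 = 8840.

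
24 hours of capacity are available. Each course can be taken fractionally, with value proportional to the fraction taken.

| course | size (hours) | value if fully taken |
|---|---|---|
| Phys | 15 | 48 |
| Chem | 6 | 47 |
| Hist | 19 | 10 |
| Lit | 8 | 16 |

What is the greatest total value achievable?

Sort by value density: Chem 47/6≈7.83, Phys 48/15≈3.2, Lit 16/8≈2, Hist 10/19≈0.526.
All 6 hours of Chem fit (value 47) → 18 remain.
Phys: take in full, 15 hours for value 48 → 3 left.
Fill the last 3 hours with part of Lit: 3/8 of it earns 6.
Total value = 101.

101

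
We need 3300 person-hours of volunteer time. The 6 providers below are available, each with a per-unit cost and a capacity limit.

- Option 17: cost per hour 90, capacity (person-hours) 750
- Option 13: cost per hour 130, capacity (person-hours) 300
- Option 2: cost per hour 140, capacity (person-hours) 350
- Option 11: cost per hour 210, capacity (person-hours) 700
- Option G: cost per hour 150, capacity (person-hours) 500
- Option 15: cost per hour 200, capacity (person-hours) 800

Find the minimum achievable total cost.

Fill from the cheapest provider first.
Take 750 from Option 17 at 90 → need 2550 more.
Option 13 (130): use full 300 → 2250 person-hours to go.
Option 2 (140): use full 350 → 1900 person-hours to go.
Option G at 150: take all 500 person-hours → 1400 still needed.
Option 15 (200): use full 800 → 600 person-hours to go.
Take 600 from Option 11 at 210 to finish.
Cost = 750×90 + 300×130 + 350×140 + 500×150 + 800×200 + 600×210 = 516500.

516500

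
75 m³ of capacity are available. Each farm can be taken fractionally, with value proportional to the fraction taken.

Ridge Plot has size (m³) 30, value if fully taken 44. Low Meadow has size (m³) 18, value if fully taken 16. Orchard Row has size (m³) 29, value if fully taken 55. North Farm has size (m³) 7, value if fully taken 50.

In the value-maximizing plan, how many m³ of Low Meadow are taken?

9

Best value per unit of size first: North Farm 50/7≈7.14, Orchard Row 55/29≈1.9, Ridge Plot 44/30≈1.47, Low Meadow 16/18≈0.889.
All 7 m³ of North Farm fit (value 50) → 68 remain.
All 29 m³ of Orchard Row fit (value 55) → 39 remain.
All 30 m³ of Ridge Plot fit (value 44) → 9 remain.
Fill the last 9 m³ with part of Low Meadow: 9/18 of it earns 8.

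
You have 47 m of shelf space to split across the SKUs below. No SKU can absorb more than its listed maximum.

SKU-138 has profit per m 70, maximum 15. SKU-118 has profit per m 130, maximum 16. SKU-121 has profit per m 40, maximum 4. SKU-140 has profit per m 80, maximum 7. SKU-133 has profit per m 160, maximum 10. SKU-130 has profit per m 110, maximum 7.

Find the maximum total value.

Highest profit per m first: SKU-133 160 > SKU-118 130 > SKU-130 110 > SKU-140 80 > SKU-138 70 > SKU-121 40.
SKU-133: +10 to 10 (cap) — 37 left.
Give SKU-118 16 to hit its cap of 16 — 21 left.
SKU-130: +7 to 7 (cap) — 14 left.
SKU-140: +7 to 7 (cap) — 7 left.
SKU-138: +7 (room for 15) → 7. Pool exhausted.
Total = 70×7 + 130×16 + 80×7 + 160×10 + 110×7 = 5500.

5500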